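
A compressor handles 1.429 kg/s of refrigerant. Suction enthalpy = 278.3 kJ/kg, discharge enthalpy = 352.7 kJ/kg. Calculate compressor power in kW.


dh = 352.7 - 278.3 = 74.4 kJ/kg
W = m_dot * dh = 1.429 * 74.4 = 106.32 kW

106.32


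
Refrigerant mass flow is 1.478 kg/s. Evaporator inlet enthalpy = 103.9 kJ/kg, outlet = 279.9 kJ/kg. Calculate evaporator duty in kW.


dh = 279.9 - 103.9 = 176.0 kJ/kg
Q_evap = m_dot * dh = 1.478 * 176.0
Q_evap = 260.13 kW

260.13


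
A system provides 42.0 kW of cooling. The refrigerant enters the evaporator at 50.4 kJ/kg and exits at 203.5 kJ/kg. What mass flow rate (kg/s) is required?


dh = 203.5 - 50.4 = 153.1 kJ/kg
m_dot = Q / dh = 42.0 / 153.1 = 0.2743 kg/s

0.2743


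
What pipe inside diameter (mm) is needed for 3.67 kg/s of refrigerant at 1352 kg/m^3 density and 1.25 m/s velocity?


A = m_dot / (rho * v) = 3.67 / (1352 * 1.25) = 0.002171597633 m^2
d = sqrt(4*A/pi) * 1000
d = 52.6 mm

52.6


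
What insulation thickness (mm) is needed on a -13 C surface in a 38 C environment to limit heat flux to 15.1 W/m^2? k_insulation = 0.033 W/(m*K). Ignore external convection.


dT = 38 - (-13) = 51 K
thickness = k * dT / q_max * 1000
thickness = 0.033 * 51 / 15.1 * 1000
thickness = 111.5 mm

111.5


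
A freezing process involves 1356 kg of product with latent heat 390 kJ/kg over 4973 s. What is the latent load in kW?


Q_lat = m * h_fg / t
Q_lat = 1356 * 390 / 4973
Q_lat = 106.34 kW

106.34


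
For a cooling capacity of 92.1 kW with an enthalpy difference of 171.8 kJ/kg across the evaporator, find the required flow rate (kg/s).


m_dot = Q / dh
m_dot = 92.1 / 171.8
m_dot = 0.5361 kg/s

0.5361


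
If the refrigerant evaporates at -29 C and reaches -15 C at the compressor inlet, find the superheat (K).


Superheat = T_suction - T_evap
Superheat = -15 - (-29)
Superheat = 14 K

14


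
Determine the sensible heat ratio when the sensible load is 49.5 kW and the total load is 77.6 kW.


SHR = Q_sensible / Q_total
SHR = 49.5 / 77.6
SHR = 0.638

0.638


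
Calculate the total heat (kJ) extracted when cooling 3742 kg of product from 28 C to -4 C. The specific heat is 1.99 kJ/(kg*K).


dT = 28 - (-4) = 32 K
Q = m * cp * dT = 3742 * 1.99 * 32
Q = 238291 kJ

238291


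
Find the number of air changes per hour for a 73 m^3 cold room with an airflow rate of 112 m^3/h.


ACH = flow / volume
ACH = 112 / 73
ACH = 1.534

1.534


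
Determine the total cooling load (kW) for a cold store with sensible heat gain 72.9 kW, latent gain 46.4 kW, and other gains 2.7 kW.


Q_total = Q_s + Q_l + Q_misc
Q_total = 72.9 + 46.4 + 2.7
Q_total = 122.0 kW

122.0


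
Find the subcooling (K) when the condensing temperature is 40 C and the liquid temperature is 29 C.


Subcooling = T_cond - T_liquid
Subcooling = 40 - 29
Subcooling = 11 K

11


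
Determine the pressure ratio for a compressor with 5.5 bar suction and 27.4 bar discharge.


PR = P_high / P_low
PR = 27.4 / 5.5
PR = 4.982

4.982


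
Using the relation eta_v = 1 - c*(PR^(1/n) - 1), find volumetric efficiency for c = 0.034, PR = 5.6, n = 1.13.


PR^(1/n) = 5.6^(1/1.13) = 4.59317824
eta_v = 1 - 0.034 * (4.59317824 - 1)
eta_v = 0.8778

0.8778


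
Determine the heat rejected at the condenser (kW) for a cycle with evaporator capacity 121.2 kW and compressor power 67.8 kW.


Q_cond = Q_evap + W
Q_cond = 121.2 + 67.8
Q_cond = 189.0 kW

189.0


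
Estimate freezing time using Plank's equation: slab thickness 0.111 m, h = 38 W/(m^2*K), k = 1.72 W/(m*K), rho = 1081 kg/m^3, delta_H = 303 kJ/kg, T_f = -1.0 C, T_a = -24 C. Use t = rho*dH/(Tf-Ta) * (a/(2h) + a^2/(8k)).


dT = -1.0 - (-24) = 23.0 K
term1 = a/(2h) = 0.111/(2*38) = 0.001460526316
term2 = a^2/(8k) = 0.111^2/(8*1.72) = 0.0008954215116
t = rho*dH*1000/dT * (term1 + term2)
t = 1081*303*1000/23.0 * (0.001460526316 + 0.0008954215116)
t = 33551 s

33551


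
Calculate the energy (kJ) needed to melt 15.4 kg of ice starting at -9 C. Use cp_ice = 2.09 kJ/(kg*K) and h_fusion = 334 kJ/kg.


Sensible heat = cp * dT = 2.09 * 9 = 18.81 kJ/kg
Total per kg = 18.81 + 334 = 352.81 kJ/kg
Q = m * total = 15.4 * 352.81
Q = 5433.3 kJ

5433.3


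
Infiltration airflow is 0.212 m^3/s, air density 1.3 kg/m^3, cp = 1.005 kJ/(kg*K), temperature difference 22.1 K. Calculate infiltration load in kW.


Q = V_dot * rho * cp * dT
Q = 0.212 * 1.3 * 1.005 * 22.1
Q = 6.121 kW

6.121


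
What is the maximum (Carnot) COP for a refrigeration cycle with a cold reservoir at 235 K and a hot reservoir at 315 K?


dT = 315 - 235 = 80 K
COP_carnot = T_cold / dT = 235 / 80
COP_carnot = 2.938

2.938


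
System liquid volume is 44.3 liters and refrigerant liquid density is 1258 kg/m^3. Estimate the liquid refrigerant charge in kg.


Charge = V * rho / 1000
Charge = 44.3 * 1258 / 1000
Charge = 55.73 kg

55.73


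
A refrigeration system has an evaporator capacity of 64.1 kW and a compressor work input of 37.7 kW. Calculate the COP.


COP = Q_evap / W
COP = 64.1 / 37.7
COP = 1.7

1.7


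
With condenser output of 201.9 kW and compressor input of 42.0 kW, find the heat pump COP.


COP_hp = Q_cond / W
COP_hp = 201.9 / 42.0
COP_hp = 4.807

4.807


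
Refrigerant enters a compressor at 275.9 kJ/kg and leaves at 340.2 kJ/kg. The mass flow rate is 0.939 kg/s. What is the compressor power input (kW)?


dh = 340.2 - 275.9 = 64.3 kJ/kg
W = m_dot * dh = 0.939 * 64.3 = 60.38 kW

60.38


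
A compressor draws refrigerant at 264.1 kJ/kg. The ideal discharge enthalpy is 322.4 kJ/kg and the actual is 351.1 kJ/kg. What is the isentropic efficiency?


dh_ideal = 322.4 - 264.1 = 58.3 kJ/kg
dh_actual = 351.1 - 264.1 = 87.0 kJ/kg
eta_s = dh_ideal / dh_actual = 58.3 / 87.0
eta_s = 0.6701

0.6701


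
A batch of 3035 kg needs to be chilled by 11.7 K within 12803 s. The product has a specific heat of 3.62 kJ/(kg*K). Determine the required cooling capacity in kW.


Q = m * cp * dT / t
Q = 3035 * 3.62 * 11.7 / 12803
Q = 10.04 kW

10.04


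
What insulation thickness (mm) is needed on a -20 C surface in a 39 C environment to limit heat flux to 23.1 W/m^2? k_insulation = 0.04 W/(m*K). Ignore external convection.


dT = 39 - (-20) = 59 K
thickness = k * dT / q_max * 1000
thickness = 0.04 * 59 / 23.1 * 1000
thickness = 102.2 mm

102.2


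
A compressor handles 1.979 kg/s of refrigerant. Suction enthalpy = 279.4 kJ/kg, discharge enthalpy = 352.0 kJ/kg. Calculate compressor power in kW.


dh = 352.0 - 279.4 = 72.6 kJ/kg
W = m_dot * dh = 1.979 * 72.6 = 143.68 kW

143.68


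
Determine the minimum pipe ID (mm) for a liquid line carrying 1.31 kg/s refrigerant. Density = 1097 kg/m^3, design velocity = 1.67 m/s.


A = m_dot / (rho * v) = 1.31 / (1097 * 1.67) = 0.0007150694054 m^2
d = sqrt(4*A/pi) * 1000
d = 30.2 mm

30.2


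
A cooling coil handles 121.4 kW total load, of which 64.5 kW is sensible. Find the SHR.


SHR = Q_sensible / Q_total
SHR = 64.5 / 121.4
SHR = 0.531

0.531


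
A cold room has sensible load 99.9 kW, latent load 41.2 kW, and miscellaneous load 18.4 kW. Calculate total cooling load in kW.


Q_total = Q_s + Q_l + Q_misc
Q_total = 99.9 + 41.2 + 18.4
Q_total = 159.5 kW

159.5


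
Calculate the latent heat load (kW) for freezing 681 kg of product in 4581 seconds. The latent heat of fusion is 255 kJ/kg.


Q_lat = m * h_fg / t
Q_lat = 681 * 255 / 4581
Q_lat = 37.91 kW

37.91


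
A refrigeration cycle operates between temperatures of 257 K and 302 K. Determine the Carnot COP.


dT = 302 - 257 = 45 K
COP_carnot = T_cold / dT = 257 / 45
COP_carnot = 5.711

5.711


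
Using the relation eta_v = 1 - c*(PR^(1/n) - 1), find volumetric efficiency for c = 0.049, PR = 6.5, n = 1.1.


PR^(1/n) = 6.5^(1/1.1) = 5.48292294
eta_v = 1 - 0.049 * (5.48292294 - 1)
eta_v = 0.7803

0.7803


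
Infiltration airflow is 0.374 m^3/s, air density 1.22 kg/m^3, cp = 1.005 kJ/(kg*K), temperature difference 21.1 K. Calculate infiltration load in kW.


Q = V_dot * rho * cp * dT
Q = 0.374 * 1.22 * 1.005 * 21.1
Q = 9.676 kW

9.676


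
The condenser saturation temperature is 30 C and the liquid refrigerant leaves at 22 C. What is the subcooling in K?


Subcooling = T_cond - T_liquid
Subcooling = 30 - 22
Subcooling = 8 K

8


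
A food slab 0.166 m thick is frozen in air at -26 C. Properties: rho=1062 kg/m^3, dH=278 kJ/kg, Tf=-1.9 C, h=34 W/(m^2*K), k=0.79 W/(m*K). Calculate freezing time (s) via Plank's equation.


dT = -1.9 - (-26) = 24.1 K
term1 = a/(2h) = 0.166/(2*34) = 0.002441176471
term2 = a^2/(8k) = 0.166^2/(8*0.79) = 0.004360126582
t = rho*dH*1000/dT * (term1 + term2)
t = 1062*278*1000/24.1 * (0.002441176471 + 0.004360126582)
t = 83319 s

83319


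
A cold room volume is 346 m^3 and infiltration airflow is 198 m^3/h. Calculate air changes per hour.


ACH = flow / volume
ACH = 198 / 346
ACH = 0.572

0.572


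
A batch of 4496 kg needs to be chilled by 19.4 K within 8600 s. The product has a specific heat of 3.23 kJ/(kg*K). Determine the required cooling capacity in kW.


Q = m * cp * dT / t
Q = 4496 * 3.23 * 19.4 / 8600
Q = 32.759 kW

32.759


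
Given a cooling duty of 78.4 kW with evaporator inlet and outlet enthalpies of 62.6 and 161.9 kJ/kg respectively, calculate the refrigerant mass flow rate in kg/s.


dh = 161.9 - 62.6 = 99.3 kJ/kg
m_dot = Q / dh = 78.4 / 99.3 = 0.7895 kg/s

0.7895


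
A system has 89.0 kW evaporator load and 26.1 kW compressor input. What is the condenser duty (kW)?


Q_cond = Q_evap + W
Q_cond = 89.0 + 26.1
Q_cond = 115.1 kW

115.1


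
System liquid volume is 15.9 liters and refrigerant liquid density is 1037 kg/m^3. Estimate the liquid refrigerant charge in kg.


Charge = V * rho / 1000
Charge = 15.9 * 1037 / 1000
Charge = 16.49 kg

16.49


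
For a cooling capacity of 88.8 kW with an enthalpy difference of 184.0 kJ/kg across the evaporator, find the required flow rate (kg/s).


m_dot = Q / dh
m_dot = 88.8 / 184.0
m_dot = 0.4826 kg/s

0.4826


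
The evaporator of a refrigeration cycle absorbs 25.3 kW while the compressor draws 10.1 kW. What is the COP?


COP = Q_evap / W
COP = 25.3 / 10.1
COP = 2.505

2.505


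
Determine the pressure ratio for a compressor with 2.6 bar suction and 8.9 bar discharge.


PR = P_high / P_low
PR = 8.9 / 2.6
PR = 3.423

3.423


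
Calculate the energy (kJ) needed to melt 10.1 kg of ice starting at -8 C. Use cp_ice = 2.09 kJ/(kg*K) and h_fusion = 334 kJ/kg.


Sensible heat = cp * dT = 2.09 * 8 = 16.72 kJ/kg
Total per kg = 16.72 + 334 = 350.72 kJ/kg
Q = m * total = 10.1 * 350.72
Q = 3542.3 kJ

3542.3


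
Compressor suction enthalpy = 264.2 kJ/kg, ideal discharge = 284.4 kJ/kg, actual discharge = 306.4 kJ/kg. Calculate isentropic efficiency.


dh_ideal = 284.4 - 264.2 = 20.2 kJ/kg
dh_actual = 306.4 - 264.2 = 42.2 kJ/kg
eta_s = dh_ideal / dh_actual = 20.2 / 42.2
eta_s = 0.4787

0.4787


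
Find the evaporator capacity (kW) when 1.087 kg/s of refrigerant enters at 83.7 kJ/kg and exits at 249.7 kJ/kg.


dh = 249.7 - 83.7 = 166.0 kJ/kg
Q_evap = m_dot * dh = 1.087 * 166.0
Q_evap = 180.44 kW

180.44


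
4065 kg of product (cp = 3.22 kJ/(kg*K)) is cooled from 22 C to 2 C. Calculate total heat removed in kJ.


dT = 22 - (2) = 20 K
Q = m * cp * dT = 4065 * 3.22 * 20
Q = 261786 kJ

261786


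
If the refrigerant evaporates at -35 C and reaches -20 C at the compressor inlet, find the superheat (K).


Superheat = T_suction - T_evap
Superheat = -20 - (-35)
Superheat = 15 K

15


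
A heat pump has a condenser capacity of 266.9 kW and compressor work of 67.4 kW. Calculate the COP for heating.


COP_hp = Q_cond / W
COP_hp = 266.9 / 67.4
COP_hp = 3.96

3.96


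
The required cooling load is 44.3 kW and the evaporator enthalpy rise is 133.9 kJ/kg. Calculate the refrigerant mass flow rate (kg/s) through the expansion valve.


m_dot = Q / dh
m_dot = 44.3 / 133.9
m_dot = 0.3308 kg/s

0.3308


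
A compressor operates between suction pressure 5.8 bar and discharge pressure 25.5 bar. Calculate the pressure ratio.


PR = P_high / P_low
PR = 25.5 / 5.8
PR = 4.397

4.397


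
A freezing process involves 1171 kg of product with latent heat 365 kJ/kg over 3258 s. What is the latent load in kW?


Q_lat = m * h_fg / t
Q_lat = 1171 * 365 / 3258
Q_lat = 131.19 kW

131.19


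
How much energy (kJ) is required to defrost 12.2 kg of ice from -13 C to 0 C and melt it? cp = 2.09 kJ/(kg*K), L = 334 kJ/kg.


Sensible heat = cp * dT = 2.09 * 13 = 27.17 kJ/kg
Total per kg = 27.17 + 334 = 361.17 kJ/kg
Q = m * total = 12.2 * 361.17
Q = 4406.3 kJ

4406.3


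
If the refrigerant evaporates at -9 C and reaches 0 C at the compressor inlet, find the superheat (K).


Superheat = T_suction - T_evap
Superheat = 0 - (-9)
Superheat = 9 K

9


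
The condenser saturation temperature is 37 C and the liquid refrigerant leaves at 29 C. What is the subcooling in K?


Subcooling = T_cond - T_liquid
Subcooling = 37 - 29
Subcooling = 8 K

8


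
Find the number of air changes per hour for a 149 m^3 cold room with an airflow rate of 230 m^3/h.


ACH = flow / volume
ACH = 230 / 149
ACH = 1.544

1.544


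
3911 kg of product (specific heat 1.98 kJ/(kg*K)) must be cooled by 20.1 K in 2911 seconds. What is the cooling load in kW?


Q = m * cp * dT / t
Q = 3911 * 1.98 * 20.1 / 2911
Q = 53.47 kW

53.47


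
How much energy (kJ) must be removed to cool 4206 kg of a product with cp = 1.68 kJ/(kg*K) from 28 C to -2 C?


dT = 28 - (-2) = 30 K
Q = m * cp * dT = 4206 * 1.68 * 30
Q = 211982 kJ

211982


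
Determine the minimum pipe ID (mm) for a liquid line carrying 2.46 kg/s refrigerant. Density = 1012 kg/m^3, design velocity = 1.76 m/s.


A = m_dot / (rho * v) = 2.46 / (1012 * 1.76) = 0.001381153432 m^2
d = sqrt(4*A/pi) * 1000
d = 41.9 mm

41.9


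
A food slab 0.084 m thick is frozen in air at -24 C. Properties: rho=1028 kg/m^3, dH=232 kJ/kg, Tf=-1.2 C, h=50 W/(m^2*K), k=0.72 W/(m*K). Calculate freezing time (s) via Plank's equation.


dT = -1.2 - (-24) = 22.8 K
term1 = a/(2h) = 0.084/(2*50) = 0.00084
term2 = a^2/(8k) = 0.084^2/(8*0.72) = 0.001225
t = rho*dH*1000/dT * (term1 + term2)
t = 1028*232*1000/22.8 * (0.00084 + 0.001225)
t = 21601 s

21601


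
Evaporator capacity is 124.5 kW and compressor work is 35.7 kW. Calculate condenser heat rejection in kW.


Q_cond = Q_evap + W
Q_cond = 124.5 + 35.7
Q_cond = 160.2 kW

160.2


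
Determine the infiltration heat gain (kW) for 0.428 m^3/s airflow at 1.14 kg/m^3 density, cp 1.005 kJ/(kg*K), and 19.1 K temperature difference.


Q = V_dot * rho * cp * dT
Q = 0.428 * 1.14 * 1.005 * 19.1
Q = 9.366 kW

9.366


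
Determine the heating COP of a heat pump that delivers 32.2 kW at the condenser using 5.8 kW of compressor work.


COP_hp = Q_cond / W
COP_hp = 32.2 / 5.8
COP_hp = 5.552

5.552


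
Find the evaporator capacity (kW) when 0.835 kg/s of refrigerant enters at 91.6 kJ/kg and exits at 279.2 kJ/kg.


dh = 279.2 - 91.6 = 187.6 kJ/kg
Q_evap = m_dot * dh = 0.835 * 187.6
Q_evap = 156.65 kW

156.65


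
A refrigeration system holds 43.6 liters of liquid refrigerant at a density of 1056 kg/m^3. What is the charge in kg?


Charge = V * rho / 1000
Charge = 43.6 * 1056 / 1000
Charge = 46.04 kg

46.04


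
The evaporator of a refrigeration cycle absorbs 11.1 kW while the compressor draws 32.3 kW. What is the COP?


COP = Q_evap / W
COP = 11.1 / 32.3
COP = 0.344

0.344


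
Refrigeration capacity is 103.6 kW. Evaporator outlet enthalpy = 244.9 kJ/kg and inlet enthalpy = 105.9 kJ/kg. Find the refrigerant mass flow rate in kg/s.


dh = 244.9 - 105.9 = 139.0 kJ/kg
m_dot = Q / dh = 103.6 / 139.0 = 0.7453 kg/s

0.7453


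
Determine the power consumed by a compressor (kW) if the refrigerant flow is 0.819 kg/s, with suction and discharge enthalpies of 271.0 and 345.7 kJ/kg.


dh = 345.7 - 271.0 = 74.7 kJ/kg
W = m_dot * dh = 0.819 * 74.7 = 61.18 kW

61.18


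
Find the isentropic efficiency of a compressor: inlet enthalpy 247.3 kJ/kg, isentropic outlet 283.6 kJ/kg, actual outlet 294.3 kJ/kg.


dh_ideal = 283.6 - 247.3 = 36.3 kJ/kg
dh_actual = 294.3 - 247.3 = 47.0 kJ/kg
eta_s = dh_ideal / dh_actual = 36.3 / 47.0
eta_s = 0.7723

0.7723


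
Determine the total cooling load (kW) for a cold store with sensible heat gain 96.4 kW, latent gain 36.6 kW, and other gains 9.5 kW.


Q_total = Q_s + Q_l + Q_misc
Q_total = 96.4 + 36.6 + 9.5
Q_total = 142.5 kW

142.5


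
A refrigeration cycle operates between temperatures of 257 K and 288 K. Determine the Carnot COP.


dT = 288 - 257 = 31 K
COP_carnot = T_cold / dT = 257 / 31
COP_carnot = 8.29

8.29


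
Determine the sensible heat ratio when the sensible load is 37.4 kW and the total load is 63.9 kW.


SHR = Q_sensible / Q_total
SHR = 37.4 / 63.9
SHR = 0.585

0.585


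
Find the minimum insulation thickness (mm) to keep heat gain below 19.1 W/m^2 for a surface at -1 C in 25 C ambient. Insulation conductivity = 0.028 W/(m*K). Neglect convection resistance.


dT = 25 - (-1) = 26 K
thickness = k * dT / q_max * 1000
thickness = 0.028 * 26 / 19.1 * 1000
thickness = 38.1 mm

38.1


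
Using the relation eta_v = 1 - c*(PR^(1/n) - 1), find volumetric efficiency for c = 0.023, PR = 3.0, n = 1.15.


PR^(1/n) = 3.0^(1/1.15) = 2.59948938
eta_v = 1 - 0.023 * (2.59948938 - 1)
eta_v = 0.9632

0.9632


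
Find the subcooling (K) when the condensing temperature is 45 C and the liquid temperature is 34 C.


Subcooling = T_cond - T_liquid
Subcooling = 45 - 34
Subcooling = 11 K

11


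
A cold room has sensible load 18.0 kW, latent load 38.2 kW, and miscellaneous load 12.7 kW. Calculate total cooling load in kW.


Q_total = Q_s + Q_l + Q_misc
Q_total = 18.0 + 38.2 + 12.7
Q_total = 68.9 kW

68.9


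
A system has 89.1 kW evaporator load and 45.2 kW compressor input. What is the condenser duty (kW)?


Q_cond = Q_evap + W
Q_cond = 89.1 + 45.2
Q_cond = 134.3 kW

134.3


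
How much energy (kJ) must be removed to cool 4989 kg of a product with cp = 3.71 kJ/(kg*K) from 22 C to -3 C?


dT = 22 - (-3) = 25 K
Q = m * cp * dT = 4989 * 3.71 * 25
Q = 462730 kJ

462730


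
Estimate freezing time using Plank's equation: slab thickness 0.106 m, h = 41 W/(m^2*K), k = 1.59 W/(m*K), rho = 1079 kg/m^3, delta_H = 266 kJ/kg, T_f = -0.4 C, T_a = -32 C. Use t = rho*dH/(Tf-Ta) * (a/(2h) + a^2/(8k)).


dT = -0.4 - (-32) = 31.6 K
term1 = a/(2h) = 0.106/(2*41) = 0.001292682927
term2 = a^2/(8k) = 0.106^2/(8*1.59) = 0.0008833333333
t = rho*dH*1000/dT * (term1 + term2)
t = 1079*266*1000/31.6 * (0.001292682927 + 0.0008833333333)
t = 19764 s

19764


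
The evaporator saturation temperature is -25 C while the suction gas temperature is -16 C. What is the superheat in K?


Superheat = T_suction - T_evap
Superheat = -16 - (-25)
Superheat = 9 K

9


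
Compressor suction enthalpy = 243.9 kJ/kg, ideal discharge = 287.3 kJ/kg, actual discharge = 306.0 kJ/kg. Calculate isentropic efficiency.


dh_ideal = 287.3 - 243.9 = 43.4 kJ/kg
dh_actual = 306.0 - 243.9 = 62.1 kJ/kg
eta_s = dh_ideal / dh_actual = 43.4 / 62.1
eta_s = 0.6989

0.6989


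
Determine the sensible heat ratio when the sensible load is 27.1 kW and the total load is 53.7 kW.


SHR = Q_sensible / Q_total
SHR = 27.1 / 53.7
SHR = 0.505

0.505


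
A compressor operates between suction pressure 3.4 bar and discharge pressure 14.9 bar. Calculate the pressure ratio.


PR = P_high / P_low
PR = 14.9 / 3.4
PR = 4.382

4.382


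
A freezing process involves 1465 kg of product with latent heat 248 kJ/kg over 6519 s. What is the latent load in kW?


Q_lat = m * h_fg / t
Q_lat = 1465 * 248 / 6519
Q_lat = 55.73 kW

55.73


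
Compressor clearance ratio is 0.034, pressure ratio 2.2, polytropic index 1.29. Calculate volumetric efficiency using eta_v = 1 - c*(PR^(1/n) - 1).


PR^(1/n) = 2.2^(1/1.29) = 1.84265461
eta_v = 1 - 0.034 * (1.84265461 - 1)
eta_v = 0.9713

0.9713


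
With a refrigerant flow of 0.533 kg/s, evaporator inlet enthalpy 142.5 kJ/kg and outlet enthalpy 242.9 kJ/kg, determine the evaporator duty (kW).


dh = 242.9 - 142.5 = 100.4 kJ/kg
Q_evap = m_dot * dh = 0.533 * 100.4
Q_evap = 53.51 kW

53.51


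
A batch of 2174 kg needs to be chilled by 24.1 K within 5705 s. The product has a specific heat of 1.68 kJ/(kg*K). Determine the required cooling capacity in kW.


Q = m * cp * dT / t
Q = 2174 * 1.68 * 24.1 / 5705
Q = 15.429 kW

15.429


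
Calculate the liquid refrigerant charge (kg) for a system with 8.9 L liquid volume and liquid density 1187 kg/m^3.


Charge = V * rho / 1000
Charge = 8.9 * 1187 / 1000
Charge = 10.56 kg

10.56


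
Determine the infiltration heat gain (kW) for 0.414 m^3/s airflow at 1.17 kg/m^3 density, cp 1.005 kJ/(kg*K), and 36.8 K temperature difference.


Q = V_dot * rho * cp * dT
Q = 0.414 * 1.17 * 1.005 * 36.8
Q = 17.914 kW

17.914


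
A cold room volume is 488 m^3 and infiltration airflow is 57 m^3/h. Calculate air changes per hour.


ACH = flow / volume
ACH = 57 / 488
ACH = 0.117

0.117


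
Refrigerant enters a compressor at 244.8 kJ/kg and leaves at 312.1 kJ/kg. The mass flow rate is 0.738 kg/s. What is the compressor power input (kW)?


dh = 312.1 - 244.8 = 67.3 kJ/kg
W = m_dot * dh = 0.738 * 67.3 = 49.67 kW

49.67


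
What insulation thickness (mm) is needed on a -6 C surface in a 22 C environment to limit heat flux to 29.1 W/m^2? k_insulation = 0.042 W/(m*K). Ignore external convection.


dT = 22 - (-6) = 28 K
thickness = k * dT / q_max * 1000
thickness = 0.042 * 28 / 29.1 * 1000
thickness = 40.4 mm

40.4


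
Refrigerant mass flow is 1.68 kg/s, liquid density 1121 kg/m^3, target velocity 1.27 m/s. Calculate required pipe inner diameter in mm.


A = m_dot / (rho * v) = 1.68 / (1121 * 1.27) = 0.001180048747 m^2
d = sqrt(4*A/pi) * 1000
d = 38.8 mm

38.8


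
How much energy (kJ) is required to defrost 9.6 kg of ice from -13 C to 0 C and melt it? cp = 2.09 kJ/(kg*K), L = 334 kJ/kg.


Sensible heat = cp * dT = 2.09 * 13 = 27.17 kJ/kg
Total per kg = 27.17 + 334 = 361.17 kJ/kg
Q = m * total = 9.6 * 361.17
Q = 3467.2 kJ

3467.2


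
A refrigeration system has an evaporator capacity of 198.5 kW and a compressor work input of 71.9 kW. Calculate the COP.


COP = Q_evap / W
COP = 198.5 / 71.9
COP = 2.761

2.761


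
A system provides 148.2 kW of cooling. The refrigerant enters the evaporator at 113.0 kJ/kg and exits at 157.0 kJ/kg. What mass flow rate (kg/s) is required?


dh = 157.0 - 113.0 = 44.0 kJ/kg
m_dot = Q / dh = 148.2 / 44.0 = 3.3682 kg/s

3.3682


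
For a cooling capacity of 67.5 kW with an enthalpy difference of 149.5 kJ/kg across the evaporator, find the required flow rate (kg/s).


m_dot = Q / dh
m_dot = 67.5 / 149.5
m_dot = 0.4515 kg/s

0.4515


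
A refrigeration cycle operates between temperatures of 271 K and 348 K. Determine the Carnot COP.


dT = 348 - 271 = 77 K
COP_carnot = T_cold / dT = 271 / 77
COP_carnot = 3.519

3.519


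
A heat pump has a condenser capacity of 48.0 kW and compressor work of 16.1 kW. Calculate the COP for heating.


COP_hp = Q_cond / W
COP_hp = 48.0 / 16.1
COP_hp = 2.981

2.981


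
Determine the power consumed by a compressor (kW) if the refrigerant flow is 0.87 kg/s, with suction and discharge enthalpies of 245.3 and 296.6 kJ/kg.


dh = 296.6 - 245.3 = 51.3 kJ/kg
W = m_dot * dh = 0.87 * 51.3 = 44.63 kW

44.63


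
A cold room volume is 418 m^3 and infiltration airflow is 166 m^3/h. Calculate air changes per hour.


ACH = flow / volume
ACH = 166 / 418
ACH = 0.397

0.397


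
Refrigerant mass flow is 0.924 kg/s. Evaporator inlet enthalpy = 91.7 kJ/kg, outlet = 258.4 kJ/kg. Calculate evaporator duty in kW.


dh = 258.4 - 91.7 = 166.7 kJ/kg
Q_evap = m_dot * dh = 0.924 * 166.7
Q_evap = 154.03 kW

154.03


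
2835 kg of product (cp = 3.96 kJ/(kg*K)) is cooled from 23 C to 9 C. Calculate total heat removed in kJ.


dT = 23 - (9) = 14 K
Q = m * cp * dT = 2835 * 3.96 * 14
Q = 157172 kJ

157172


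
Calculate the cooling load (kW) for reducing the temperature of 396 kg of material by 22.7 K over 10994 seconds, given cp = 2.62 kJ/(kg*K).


Q = m * cp * dT / t
Q = 396 * 2.62 * 22.7 / 10994
Q = 2.142 kW

2.142


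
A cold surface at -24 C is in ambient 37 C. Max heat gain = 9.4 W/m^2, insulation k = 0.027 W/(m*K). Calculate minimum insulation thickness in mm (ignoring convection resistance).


dT = 37 - (-24) = 61 K
thickness = k * dT / q_max * 1000
thickness = 0.027 * 61 / 9.4 * 1000
thickness = 175.2 mm

175.2


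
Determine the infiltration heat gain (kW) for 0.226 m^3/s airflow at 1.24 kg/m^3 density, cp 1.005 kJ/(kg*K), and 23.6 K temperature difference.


Q = V_dot * rho * cp * dT
Q = 0.226 * 1.24 * 1.005 * 23.6
Q = 6.647 kW

6.647


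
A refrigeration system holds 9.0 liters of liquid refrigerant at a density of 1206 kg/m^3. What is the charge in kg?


Charge = V * rho / 1000
Charge = 9.0 * 1206 / 1000
Charge = 10.85 kg

10.85


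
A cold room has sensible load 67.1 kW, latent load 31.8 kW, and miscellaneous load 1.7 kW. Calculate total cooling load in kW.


Q_total = Q_s + Q_l + Q_misc
Q_total = 67.1 + 31.8 + 1.7
Q_total = 100.6 kW

100.6


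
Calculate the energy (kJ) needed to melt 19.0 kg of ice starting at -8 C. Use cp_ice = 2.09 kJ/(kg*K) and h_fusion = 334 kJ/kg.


Sensible heat = cp * dT = 2.09 * 8 = 16.72 kJ/kg
Total per kg = 16.72 + 334 = 350.72 kJ/kg
Q = m * total = 19.0 * 350.72
Q = 6663.7 kJ

6663.7


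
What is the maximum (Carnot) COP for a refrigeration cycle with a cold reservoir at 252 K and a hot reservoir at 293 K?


dT = 293 - 252 = 41 K
COP_carnot = T_cold / dT = 252 / 41
COP_carnot = 6.146

6.146


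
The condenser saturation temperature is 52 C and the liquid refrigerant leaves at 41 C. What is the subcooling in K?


Subcooling = T_cond - T_liquid
Subcooling = 52 - 41
Subcooling = 11 K

11


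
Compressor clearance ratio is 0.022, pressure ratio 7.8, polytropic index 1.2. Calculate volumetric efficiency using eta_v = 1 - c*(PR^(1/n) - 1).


PR^(1/n) = 7.8^(1/1.2) = 5.53875518
eta_v = 1 - 0.022 * (5.53875518 - 1)
eta_v = 0.9001

0.9001


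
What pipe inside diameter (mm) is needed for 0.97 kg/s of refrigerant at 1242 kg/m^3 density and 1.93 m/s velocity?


A = m_dot / (rho * v) = 0.97 / (1242 * 1.93) = 0.0004046623781 m^2
d = sqrt(4*A/pi) * 1000
d = 22.7 mm

22.7


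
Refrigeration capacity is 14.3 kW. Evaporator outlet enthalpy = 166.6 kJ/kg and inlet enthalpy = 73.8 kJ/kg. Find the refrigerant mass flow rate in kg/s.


dh = 166.6 - 73.8 = 92.8 kJ/kg
m_dot = Q / dh = 14.3 / 92.8 = 0.1541 kg/s

0.1541


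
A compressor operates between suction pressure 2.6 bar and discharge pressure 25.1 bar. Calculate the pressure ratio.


PR = P_high / P_low
PR = 25.1 / 2.6
PR = 9.654

9.654


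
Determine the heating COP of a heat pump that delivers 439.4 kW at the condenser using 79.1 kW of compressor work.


COP_hp = Q_cond / W
COP_hp = 439.4 / 79.1
COP_hp = 5.555

5.555


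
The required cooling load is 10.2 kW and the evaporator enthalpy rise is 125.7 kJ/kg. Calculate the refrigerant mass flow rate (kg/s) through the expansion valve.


m_dot = Q / dh
m_dot = 10.2 / 125.7
m_dot = 0.0811 kg/s

0.0811


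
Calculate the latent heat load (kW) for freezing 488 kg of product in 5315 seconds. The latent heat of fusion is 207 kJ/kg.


Q_lat = m * h_fg / t
Q_lat = 488 * 207 / 5315
Q_lat = 19.01 kW

19.01


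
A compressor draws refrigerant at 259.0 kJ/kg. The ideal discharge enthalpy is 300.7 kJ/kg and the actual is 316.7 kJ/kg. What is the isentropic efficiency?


dh_ideal = 300.7 - 259.0 = 41.7 kJ/kg
dh_actual = 316.7 - 259.0 = 57.7 kJ/kg
eta_s = dh_ideal / dh_actual = 41.7 / 57.7
eta_s = 0.7227

0.7227


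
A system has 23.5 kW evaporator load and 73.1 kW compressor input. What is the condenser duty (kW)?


Q_cond = Q_evap + W
Q_cond = 23.5 + 73.1
Q_cond = 96.6 kW

96.6


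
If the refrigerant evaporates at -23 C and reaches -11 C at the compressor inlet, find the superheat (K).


Superheat = T_suction - T_evap
Superheat = -11 - (-23)
Superheat = 12 K

12


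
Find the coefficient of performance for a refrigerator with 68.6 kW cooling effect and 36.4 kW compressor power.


COP = Q_evap / W
COP = 68.6 / 36.4
COP = 1.885

1.885


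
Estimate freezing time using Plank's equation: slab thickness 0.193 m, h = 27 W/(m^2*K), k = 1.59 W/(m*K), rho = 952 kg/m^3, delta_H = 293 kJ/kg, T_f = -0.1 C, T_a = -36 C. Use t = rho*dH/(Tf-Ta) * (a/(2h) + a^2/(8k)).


dT = -0.1 - (-36) = 35.9 K
term1 = a/(2h) = 0.193/(2*27) = 0.003574074074
term2 = a^2/(8k) = 0.193^2/(8*1.59) = 0.002928380503
t = rho*dH*1000/dT * (term1 + term2)
t = 952*293*1000/35.9 * (0.003574074074 + 0.002928380503)
t = 50523 s

50523


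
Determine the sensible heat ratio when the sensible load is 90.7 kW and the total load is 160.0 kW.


SHR = Q_sensible / Q_total
SHR = 90.7 / 160.0
SHR = 0.567

0.567


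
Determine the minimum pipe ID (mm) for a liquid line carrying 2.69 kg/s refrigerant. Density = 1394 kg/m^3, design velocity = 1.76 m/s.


A = m_dot / (rho * v) = 2.69 / (1394 * 1.76) = 0.001096419721 m^2
d = sqrt(4*A/pi) * 1000
d = 37.4 mm

37.4


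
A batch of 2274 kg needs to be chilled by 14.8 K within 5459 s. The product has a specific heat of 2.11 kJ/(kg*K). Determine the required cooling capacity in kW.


Q = m * cp * dT / t
Q = 2274 * 2.11 * 14.8 / 5459
Q = 13.008 kW

13.008


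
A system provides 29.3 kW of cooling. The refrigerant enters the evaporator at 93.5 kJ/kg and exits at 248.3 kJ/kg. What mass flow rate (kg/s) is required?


dh = 248.3 - 93.5 = 154.8 kJ/kg
m_dot = Q / dh = 29.3 / 154.8 = 0.1893 kg/s

0.1893


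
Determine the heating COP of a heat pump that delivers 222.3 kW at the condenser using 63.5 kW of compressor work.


COP_hp = Q_cond / W
COP_hp = 222.3 / 63.5
COP_hp = 3.501

3.501


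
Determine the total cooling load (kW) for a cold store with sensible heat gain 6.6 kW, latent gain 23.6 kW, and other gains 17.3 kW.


Q_total = Q_s + Q_l + Q_misc
Q_total = 6.6 + 23.6 + 17.3
Q_total = 47.5 kW

47.5


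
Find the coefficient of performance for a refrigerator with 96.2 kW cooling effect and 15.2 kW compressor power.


COP = Q_evap / W
COP = 96.2 / 15.2
COP = 6.329

6.329


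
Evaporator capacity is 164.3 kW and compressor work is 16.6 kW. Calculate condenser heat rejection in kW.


Q_cond = Q_evap + W
Q_cond = 164.3 + 16.6
Q_cond = 180.9 kW

180.9


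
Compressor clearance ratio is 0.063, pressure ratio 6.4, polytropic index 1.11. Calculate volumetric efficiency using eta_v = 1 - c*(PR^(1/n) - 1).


PR^(1/n) = 6.4^(1/1.11) = 5.32461566
eta_v = 1 - 0.063 * (5.32461566 - 1)
eta_v = 0.7275

0.7275


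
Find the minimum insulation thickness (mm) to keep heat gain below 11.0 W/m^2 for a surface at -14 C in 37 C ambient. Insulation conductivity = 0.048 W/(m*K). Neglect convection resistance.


dT = 37 - (-14) = 51 K
thickness = k * dT / q_max * 1000
thickness = 0.048 * 51 / 11.0 * 1000
thickness = 222.5 mm

222.5


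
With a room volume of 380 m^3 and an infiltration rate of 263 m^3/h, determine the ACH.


ACH = flow / volume
ACH = 263 / 380
ACH = 0.692

0.692


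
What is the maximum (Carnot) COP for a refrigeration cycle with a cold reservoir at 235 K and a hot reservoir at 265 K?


dT = 265 - 235 = 30 K
COP_carnot = T_cold / dT = 235 / 30
COP_carnot = 7.833

7.833


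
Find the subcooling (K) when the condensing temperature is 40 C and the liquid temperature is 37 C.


Subcooling = T_cond - T_liquid
Subcooling = 40 - 37
Subcooling = 3 K

3


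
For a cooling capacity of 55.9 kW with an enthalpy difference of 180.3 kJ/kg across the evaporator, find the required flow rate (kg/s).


m_dot = Q / dh
m_dot = 55.9 / 180.3
m_dot = 0.31 kg/s

0.31


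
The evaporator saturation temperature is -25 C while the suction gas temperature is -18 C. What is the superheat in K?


Superheat = T_suction - T_evap
Superheat = -18 - (-25)
Superheat = 7 K

7


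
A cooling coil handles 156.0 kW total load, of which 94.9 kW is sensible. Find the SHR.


SHR = Q_sensible / Q_total
SHR = 94.9 / 156.0
SHR = 0.608

0.608


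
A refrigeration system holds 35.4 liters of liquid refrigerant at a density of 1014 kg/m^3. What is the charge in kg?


Charge = V * rho / 1000
Charge = 35.4 * 1014 / 1000
Charge = 35.9 kg

35.9


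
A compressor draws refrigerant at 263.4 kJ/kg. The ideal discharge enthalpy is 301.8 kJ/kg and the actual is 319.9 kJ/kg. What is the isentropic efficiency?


dh_ideal = 301.8 - 263.4 = 38.4 kJ/kg
dh_actual = 319.9 - 263.4 = 56.5 kJ/kg
eta_s = dh_ideal / dh_actual = 38.4 / 56.5
eta_s = 0.6796

0.6796


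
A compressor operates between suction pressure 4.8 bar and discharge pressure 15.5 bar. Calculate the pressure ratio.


PR = P_high / P_low
PR = 15.5 / 4.8
PR = 3.229

3.229


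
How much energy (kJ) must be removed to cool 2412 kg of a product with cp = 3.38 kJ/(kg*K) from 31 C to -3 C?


dT = 31 - (-3) = 34 K
Q = m * cp * dT = 2412 * 3.38 * 34
Q = 277187 kJ

277187


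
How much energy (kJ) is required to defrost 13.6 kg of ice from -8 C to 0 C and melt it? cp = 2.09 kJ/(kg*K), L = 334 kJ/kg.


Sensible heat = cp * dT = 2.09 * 8 = 16.72 kJ/kg
Total per kg = 16.72 + 334 = 350.72 kJ/kg
Q = m * total = 13.6 * 350.72
Q = 4769.8 kJ

4769.8


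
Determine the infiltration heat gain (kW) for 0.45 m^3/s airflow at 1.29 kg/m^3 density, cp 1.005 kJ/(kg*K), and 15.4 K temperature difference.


Q = V_dot * rho * cp * dT
Q = 0.45 * 1.29 * 1.005 * 15.4
Q = 8.984 kW

8.984


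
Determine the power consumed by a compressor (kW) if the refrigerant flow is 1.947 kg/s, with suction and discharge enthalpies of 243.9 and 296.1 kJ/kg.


dh = 296.1 - 243.9 = 52.2 kJ/kg
W = m_dot * dh = 1.947 * 52.2 = 101.63 kW

101.63


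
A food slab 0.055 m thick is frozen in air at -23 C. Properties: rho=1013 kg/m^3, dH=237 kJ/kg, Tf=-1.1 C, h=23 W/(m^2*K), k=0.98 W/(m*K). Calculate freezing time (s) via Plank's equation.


dT = -1.1 - (-23) = 21.9 K
term1 = a/(2h) = 0.055/(2*23) = 0.001195652174
term2 = a^2/(8k) = 0.055^2/(8*0.98) = 0.0003858418367
t = rho*dH*1000/dT * (term1 + term2)
t = 1013*237*1000/21.9 * (0.001195652174 + 0.0003858418367)
t = 17337 s

17337


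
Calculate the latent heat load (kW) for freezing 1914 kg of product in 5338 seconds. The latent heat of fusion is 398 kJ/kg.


Q_lat = m * h_fg / t
Q_lat = 1914 * 398 / 5338
Q_lat = 142.71 kW

142.71


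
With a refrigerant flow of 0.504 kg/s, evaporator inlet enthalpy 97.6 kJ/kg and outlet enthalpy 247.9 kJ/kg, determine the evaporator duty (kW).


dh = 247.9 - 97.6 = 150.3 kJ/kg
Q_evap = m_dot * dh = 0.504 * 150.3
Q_evap = 75.75 kW

75.75


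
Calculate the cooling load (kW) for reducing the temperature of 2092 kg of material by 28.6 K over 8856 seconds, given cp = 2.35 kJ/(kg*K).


Q = m * cp * dT / t
Q = 2092 * 2.35 * 28.6 / 8856
Q = 15.877 kW

15.877


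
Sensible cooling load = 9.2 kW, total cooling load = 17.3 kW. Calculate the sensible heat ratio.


SHR = Q_sensible / Q_total
SHR = 9.2 / 17.3
SHR = 0.532

0.532


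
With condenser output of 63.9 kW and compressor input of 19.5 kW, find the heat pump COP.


COP_hp = Q_cond / W
COP_hp = 63.9 / 19.5
COP_hp = 3.277

3.277


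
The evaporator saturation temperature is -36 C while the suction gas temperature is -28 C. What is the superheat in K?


Superheat = T_suction - T_evap
Superheat = -28 - (-36)
Superheat = 8 K

8


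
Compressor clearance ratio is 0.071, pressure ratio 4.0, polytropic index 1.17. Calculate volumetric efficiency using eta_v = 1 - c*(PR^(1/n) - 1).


PR^(1/n) = 4.0^(1/1.17) = 3.27025177
eta_v = 1 - 0.071 * (3.27025177 - 1)
eta_v = 0.8388

0.8388


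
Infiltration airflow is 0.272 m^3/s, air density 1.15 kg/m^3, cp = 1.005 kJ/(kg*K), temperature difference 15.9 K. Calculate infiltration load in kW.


Q = V_dot * rho * cp * dT
Q = 0.272 * 1.15 * 1.005 * 15.9
Q = 4.998 kW

4.998


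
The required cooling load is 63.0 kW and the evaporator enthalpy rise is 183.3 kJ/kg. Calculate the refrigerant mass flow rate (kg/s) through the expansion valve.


m_dot = Q / dh
m_dot = 63.0 / 183.3
m_dot = 0.3437 kg/s

0.3437


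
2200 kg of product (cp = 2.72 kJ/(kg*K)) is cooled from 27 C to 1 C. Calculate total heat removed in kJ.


dT = 27 - (1) = 26 K
Q = m * cp * dT = 2200 * 2.72 * 26
Q = 155584 kJ

155584


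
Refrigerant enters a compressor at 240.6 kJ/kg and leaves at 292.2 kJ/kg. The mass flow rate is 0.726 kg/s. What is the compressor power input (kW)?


dh = 292.2 - 240.6 = 51.6 kJ/kg
W = m_dot * dh = 0.726 * 51.6 = 37.46 kW

37.46


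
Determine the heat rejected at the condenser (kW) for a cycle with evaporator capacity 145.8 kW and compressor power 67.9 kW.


Q_cond = Q_evap + W
Q_cond = 145.8 + 67.9
Q_cond = 213.7 kW

213.7


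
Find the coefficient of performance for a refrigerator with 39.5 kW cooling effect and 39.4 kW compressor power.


COP = Q_evap / W
COP = 39.5 / 39.4
COP = 1.003

1.003


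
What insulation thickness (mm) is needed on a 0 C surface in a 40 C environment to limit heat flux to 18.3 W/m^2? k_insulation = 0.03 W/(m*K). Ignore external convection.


dT = 40 - (0) = 40 K
thickness = k * dT / q_max * 1000
thickness = 0.03 * 40 / 18.3 * 1000
thickness = 65.6 mm

65.6


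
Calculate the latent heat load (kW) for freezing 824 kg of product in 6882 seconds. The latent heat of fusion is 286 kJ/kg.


Q_lat = m * h_fg / t
Q_lat = 824 * 286 / 6882
Q_lat = 34.24 kW

34.24


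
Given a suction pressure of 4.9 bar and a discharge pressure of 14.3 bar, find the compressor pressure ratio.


PR = P_high / P_low
PR = 14.3 / 4.9
PR = 2.918

2.918


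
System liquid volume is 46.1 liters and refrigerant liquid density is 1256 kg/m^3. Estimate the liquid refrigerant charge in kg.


Charge = V * rho / 1000
Charge = 46.1 * 1256 / 1000
Charge = 57.9 kg

57.9


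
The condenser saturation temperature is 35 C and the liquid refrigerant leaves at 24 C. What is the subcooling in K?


Subcooling = T_cond - T_liquid
Subcooling = 35 - 24
Subcooling = 11 K

11


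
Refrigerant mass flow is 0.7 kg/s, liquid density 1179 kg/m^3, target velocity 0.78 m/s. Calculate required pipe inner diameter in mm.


A = m_dot / (rho * v) = 0.7 / (1179 * 0.78) = 0.0007611839673 m^2
d = sqrt(4*A/pi) * 1000
d = 31.1 mm

31.1


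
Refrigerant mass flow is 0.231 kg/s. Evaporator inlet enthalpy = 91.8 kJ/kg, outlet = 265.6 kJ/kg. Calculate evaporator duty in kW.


dh = 265.6 - 91.8 = 173.8 kJ/kg
Q_evap = m_dot * dh = 0.231 * 173.8
Q_evap = 40.15 kW

40.15


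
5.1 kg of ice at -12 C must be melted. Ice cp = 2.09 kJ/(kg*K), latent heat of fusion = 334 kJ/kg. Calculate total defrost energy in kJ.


Sensible heat = cp * dT = 2.09 * 12 = 25.08 kJ/kg
Total per kg = 25.08 + 334 = 359.08 kJ/kg
Q = m * total = 5.1 * 359.08
Q = 1831.3 kJ

1831.3


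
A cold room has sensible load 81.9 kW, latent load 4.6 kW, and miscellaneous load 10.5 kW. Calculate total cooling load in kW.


Q_total = Q_s + Q_l + Q_misc
Q_total = 81.9 + 4.6 + 10.5
Q_total = 97.0 kW

97.0


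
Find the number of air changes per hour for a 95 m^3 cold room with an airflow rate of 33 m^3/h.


ACH = flow / volume
ACH = 33 / 95
ACH = 0.347

0.347


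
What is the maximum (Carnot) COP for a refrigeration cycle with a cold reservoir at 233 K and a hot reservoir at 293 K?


dT = 293 - 233 = 60 K
COP_carnot = T_cold / dT = 233 / 60
COP_carnot = 3.883

3.883
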